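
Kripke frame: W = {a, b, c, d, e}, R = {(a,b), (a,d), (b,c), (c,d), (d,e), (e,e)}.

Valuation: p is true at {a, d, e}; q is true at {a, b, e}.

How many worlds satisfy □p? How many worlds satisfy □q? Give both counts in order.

3 and 2

For □p:
a: successors {b, d}; p there: b:F, d:T. ✗
b: successors {c}; p there: c:F. ✗
c: successors {d}; p there: d:T. ✓
d: successors {e}; p there: e:T. ✓
e: successors {e}; p there: e:T. ✓
— 3 worlds.
For □q:
a: successors {b, d}; q there: b:T, d:F. ✗
b: successors {c}; q there: c:F. ✗
c: successors {d}; q there: d:F. ✗
d: successors {e}; q there: e:T. ✓
e: successors {e}; q there: e:T. ✓
— 2 worlds.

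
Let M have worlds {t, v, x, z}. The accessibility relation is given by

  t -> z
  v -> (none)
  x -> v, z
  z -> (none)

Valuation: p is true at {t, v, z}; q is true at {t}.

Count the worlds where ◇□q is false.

2

t: successors {z}; □q there: z:T. ✓
v: no successors, so ◇□q fails. ✗
x: successors {v, z}; □q there: v:T, z:T. ✓
z: no successors, so ◇□q fails. ✗
Satisfying worlds: {t, x}.
So ◇□q fails at the other 2 worlds.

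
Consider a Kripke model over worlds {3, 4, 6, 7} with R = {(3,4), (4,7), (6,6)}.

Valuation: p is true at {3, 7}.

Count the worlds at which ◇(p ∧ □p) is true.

3: successors {4}; p ∧ □p there: 4:F. ✗
4: successors {7}; p ∧ □p there: 7:T. ✓
6: successors {6}; p ∧ □p there: 6:F. ✗
7: no successors, so ◇(p ∧ □p) fails. ✗
Satisfying worlds: {4}.

1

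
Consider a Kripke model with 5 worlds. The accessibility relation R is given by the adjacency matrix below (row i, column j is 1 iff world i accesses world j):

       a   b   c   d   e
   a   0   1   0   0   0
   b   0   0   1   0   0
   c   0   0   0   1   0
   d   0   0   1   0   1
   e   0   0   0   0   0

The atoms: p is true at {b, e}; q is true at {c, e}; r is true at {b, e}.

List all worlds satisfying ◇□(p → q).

a: successors {b}; □(p → q) there: b:T. ✓
b: successors {c}; □(p → q) there: c:T. ✓
c: successors {d}; □(p → q) there: d:T. ✓
d: successors {c, e}; □(p → q) there: c:T, e:T. ✓
e: no successors, so ◇□(p → q) fails. ✗

{a, b, c, d}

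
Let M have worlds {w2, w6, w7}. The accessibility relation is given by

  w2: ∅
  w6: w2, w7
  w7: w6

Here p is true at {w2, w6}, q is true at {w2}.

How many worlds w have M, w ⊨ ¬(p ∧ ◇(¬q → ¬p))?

2

w2: p ∧ ◇(¬q → ¬p) is F. ✓
w6: p ∧ ◇(¬q → ¬p) is T. ✗
w7: p ∧ ◇(¬q → ¬p) is F. ✓
Satisfying worlds: {w2, w7}.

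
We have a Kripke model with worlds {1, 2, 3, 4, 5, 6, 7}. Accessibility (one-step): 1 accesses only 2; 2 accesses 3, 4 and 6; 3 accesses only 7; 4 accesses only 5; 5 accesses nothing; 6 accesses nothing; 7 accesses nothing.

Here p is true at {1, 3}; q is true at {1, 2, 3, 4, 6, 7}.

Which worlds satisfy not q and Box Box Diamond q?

{5}

1: not q is F, Box Box Diamond q is F. ✗
2: not q is F, Box Box Diamond q is F. ✗
3: not q is F, Box Box Diamond q is T. ✗
4: not q is F, Box Box Diamond q is T. ✗
5: not q is T, Box Box Diamond q is T. ✓
6: not q is F, Box Box Diamond q is T. ✗
7: not q is F, Box Box Diamond q is T. ✗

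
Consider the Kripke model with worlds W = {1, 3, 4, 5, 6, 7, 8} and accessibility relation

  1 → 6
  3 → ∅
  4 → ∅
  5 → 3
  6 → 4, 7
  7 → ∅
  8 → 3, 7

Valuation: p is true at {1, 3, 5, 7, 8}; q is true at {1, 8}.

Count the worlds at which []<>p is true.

4

1: successors {6}; <>p there: 6:T. ✓
3: no successors, so []<>p holds vacuously. ✓
4: no successors, so []<>p holds vacuously. ✓
5: successors {3}; <>p there: 3:F. ✗
6: successors {4, 7}; <>p there: 4:F, 7:F. ✗
7: no successors, so []<>p holds vacuously. ✓
8: successors {3, 7}; <>p there: 3:F, 7:F. ✗
Satisfying worlds: {1, 3, 4, 7}.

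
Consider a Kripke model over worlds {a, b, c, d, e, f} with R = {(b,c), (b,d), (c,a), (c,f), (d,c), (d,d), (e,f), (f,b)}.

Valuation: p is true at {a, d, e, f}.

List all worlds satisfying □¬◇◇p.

{a}

a: no successors, so □¬◇◇p holds vacuously. ✓
b: successors {c, d}; ¬◇◇p there: c:T, d:F. ✗
c: successors {a, f}; ¬◇◇p there: a:T, f:F. ✗
d: successors {c, d}; ¬◇◇p there: c:T, d:F. ✗
e: successors {f}; ¬◇◇p there: f:F. ✗
f: successors {b}; ¬◇◇p there: b:F. ✗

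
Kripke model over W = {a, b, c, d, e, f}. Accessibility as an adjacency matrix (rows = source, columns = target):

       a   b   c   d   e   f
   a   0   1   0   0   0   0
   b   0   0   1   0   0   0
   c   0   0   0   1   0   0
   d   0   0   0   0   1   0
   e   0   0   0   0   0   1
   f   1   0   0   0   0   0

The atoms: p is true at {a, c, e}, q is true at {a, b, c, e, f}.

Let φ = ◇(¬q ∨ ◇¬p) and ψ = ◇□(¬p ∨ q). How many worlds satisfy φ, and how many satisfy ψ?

4 and 6

For ◇(¬q ∨ ◇¬p):
a: successors {b}; ¬q ∨ ◇¬p there: b:F. ✗
b: successors {c}; ¬q ∨ ◇¬p there: c:T. ✓
c: successors {d}; ¬q ∨ ◇¬p there: d:T. ✓
d: successors {e}; ¬q ∨ ◇¬p there: e:T. ✓
e: successors {f}; ¬q ∨ ◇¬p there: f:F. ✗
f: successors {a}; ¬q ∨ ◇¬p there: a:T. ✓
— 4 worlds.
For ◇□(¬p ∨ q):
a: successors {b}; □(¬p ∨ q) there: b:T. ✓
b: successors {c}; □(¬p ∨ q) there: c:T. ✓
c: successors {d}; □(¬p ∨ q) there: d:T. ✓
d: successors {e}; □(¬p ∨ q) there: e:T. ✓
e: successors {f}; □(¬p ∨ q) there: f:T. ✓
f: successors {a}; □(¬p ∨ q) there: a:T. ✓
— 6 worlds.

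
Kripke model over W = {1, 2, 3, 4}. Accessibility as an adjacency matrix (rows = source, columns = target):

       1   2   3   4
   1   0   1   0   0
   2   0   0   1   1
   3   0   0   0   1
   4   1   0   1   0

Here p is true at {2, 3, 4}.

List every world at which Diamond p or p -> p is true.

{2, 3, 4}

1: Diamond p or p is T, p is F. ✗
2: Diamond p or p is T, p is T. ✓
3: Diamond p or p is T, p is T. ✓
4: Diamond p or p is T, p is T. ✓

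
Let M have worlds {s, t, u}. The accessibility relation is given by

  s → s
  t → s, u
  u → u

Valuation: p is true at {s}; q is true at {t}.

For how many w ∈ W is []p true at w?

1

s: successors {s}; p there: s:T. ✓
t: successors {s, u}; p there: s:T, u:F. ✗
u: successors {u}; p there: u:F. ✗
Satisfying worlds: {s}.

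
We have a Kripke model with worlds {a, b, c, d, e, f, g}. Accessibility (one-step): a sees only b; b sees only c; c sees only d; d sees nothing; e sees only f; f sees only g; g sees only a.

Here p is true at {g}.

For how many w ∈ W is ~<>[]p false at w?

2

a: <>[]p is F. ✓
b: <>[]p is F. ✓
c: <>[]p is T. ✗
d: <>[]p is F. ✓
e: <>[]p is T. ✗
f: <>[]p is F. ✓
g: <>[]p is F. ✓
Satisfying worlds: {a, b, d, f, g}.
So ~<>[]p fails at the other 2 worlds.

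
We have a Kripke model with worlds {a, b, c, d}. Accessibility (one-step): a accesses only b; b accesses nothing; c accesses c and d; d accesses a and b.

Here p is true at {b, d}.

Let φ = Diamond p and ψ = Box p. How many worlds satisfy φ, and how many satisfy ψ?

For Diamond p:
a: successors {b}; p there: b:T. ✓
b: no successors, so Diamond p fails. ✗
c: successors {c, d}; p there: c:F, d:T. ✓
d: successors {a, b}; p there: a:F, b:T. ✓
— 3 worlds.
For Box p:
a: successors {b}; p there: b:T. ✓
b: no successors, so Box p holds vacuously. ✓
c: successors {c, d}; p there: c:F, d:T. ✗
d: successors {a, b}; p there: a:F, b:T. ✗
— 2 worlds.

3 and 2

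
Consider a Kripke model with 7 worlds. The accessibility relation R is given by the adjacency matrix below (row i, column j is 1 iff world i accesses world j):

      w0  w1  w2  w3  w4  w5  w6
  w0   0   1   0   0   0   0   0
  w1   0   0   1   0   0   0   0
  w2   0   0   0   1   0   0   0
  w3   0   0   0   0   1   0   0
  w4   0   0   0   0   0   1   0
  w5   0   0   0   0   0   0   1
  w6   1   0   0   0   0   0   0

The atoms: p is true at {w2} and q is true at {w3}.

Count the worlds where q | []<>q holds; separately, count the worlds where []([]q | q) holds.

2 and 2

For q | []<>q:
w0: q is F, []<>q is F. ✗
w1: q is F, []<>q is T. ✓
w2: q is F, []<>q is F. ✗
w3: q is T, []<>q is F. ✓
w4: q is F, []<>q is F. ✗
w5: q is F, []<>q is F. ✗
w6: q is F, []<>q is F. ✗
— 2 worlds.
For []([]q | q):
w0: successors {w1}; []q | q there: w1:F. ✗
w1: successors {w2}; []q | q there: w2:T. ✓
w2: successors {w3}; []q | q there: w3:T. ✓
w3: successors {w4}; []q | q there: w4:F. ✗
w4: successors {w5}; []q | q there: w5:F. ✗
w5: successors {w6}; []q | q there: w6:F. ✗
w6: successors {w0}; []q | q there: w0:F. ✗
— 2 worlds.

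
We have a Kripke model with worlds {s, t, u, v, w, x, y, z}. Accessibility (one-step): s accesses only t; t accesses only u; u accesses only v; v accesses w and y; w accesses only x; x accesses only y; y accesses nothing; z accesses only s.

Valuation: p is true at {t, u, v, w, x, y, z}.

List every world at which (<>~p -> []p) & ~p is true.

{s}

s: <>~p -> []p is T, ~p is T. ✓
t: <>~p -> []p is T, ~p is F. ✗
u: <>~p -> []p is T, ~p is F. ✗
v: <>~p -> []p is T, ~p is F. ✗
w: <>~p -> []p is T, ~p is F. ✗
x: <>~p -> []p is T, ~p is F. ✗
y: <>~p -> []p is T, ~p is F. ✗
z: <>~p -> []p is F, ~p is F. ✗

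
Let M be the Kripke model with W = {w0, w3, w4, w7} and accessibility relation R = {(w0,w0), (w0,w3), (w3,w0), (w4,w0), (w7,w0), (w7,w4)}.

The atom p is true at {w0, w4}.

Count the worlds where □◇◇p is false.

0

w0: successors {w0, w3}; ◇◇p there: w0:T, w3:T. ✓
w3: successors {w0}; ◇◇p there: w0:T. ✓
w4: successors {w0}; ◇◇p there: w0:T. ✓
w7: successors {w0, w4}; ◇◇p there: w0:T, w4:T. ✓
Satisfying worlds: {w0, w3, w4, w7}.
So □◇◇p fails at the other 0 worlds.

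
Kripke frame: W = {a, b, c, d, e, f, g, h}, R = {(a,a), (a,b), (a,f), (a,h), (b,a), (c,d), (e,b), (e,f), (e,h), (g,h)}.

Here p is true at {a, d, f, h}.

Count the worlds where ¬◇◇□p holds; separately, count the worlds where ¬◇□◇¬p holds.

For ¬◇◇□p:
a: ◇◇□p is T. ✗
b: ◇◇□p is T. ✗
c: ◇◇□p is F. ✓
d: ◇◇□p is F. ✓
e: ◇◇□p is F. ✓
f: ◇◇□p is F. ✓
g: ◇◇□p is F. ✓
h: ◇◇□p is F. ✓
— 6 worlds.
For ¬◇□◇¬p:
a: ◇□◇¬p is T. ✗
b: ◇□◇¬p is F. ✓
c: ◇□◇¬p is T. ✗
d: ◇□◇¬p is F. ✓
e: ◇□◇¬p is T. ✗
f: ◇□◇¬p is F. ✓
g: ◇□◇¬p is T. ✗
h: ◇□◇¬p is F. ✓
— 4 worlds.

6 and 4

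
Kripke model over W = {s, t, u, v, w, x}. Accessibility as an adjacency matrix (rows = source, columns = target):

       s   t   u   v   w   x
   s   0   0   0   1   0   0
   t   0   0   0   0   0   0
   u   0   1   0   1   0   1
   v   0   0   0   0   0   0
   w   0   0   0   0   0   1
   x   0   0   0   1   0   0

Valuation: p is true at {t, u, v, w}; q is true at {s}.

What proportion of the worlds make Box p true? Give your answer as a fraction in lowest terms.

2/3

s: successors {v}; p there: v:T. ✓
t: no successors, so Box p holds vacuously. ✓
u: successors {t, v, x}; p there: t:T, v:T, x:F. ✗
v: no successors, so Box p holds vacuously. ✓
w: successors {x}; p there: x:F. ✗
x: successors {v}; p there: v:T. ✓
That's 4 of 6 worlds, so 4/6 = 2/3.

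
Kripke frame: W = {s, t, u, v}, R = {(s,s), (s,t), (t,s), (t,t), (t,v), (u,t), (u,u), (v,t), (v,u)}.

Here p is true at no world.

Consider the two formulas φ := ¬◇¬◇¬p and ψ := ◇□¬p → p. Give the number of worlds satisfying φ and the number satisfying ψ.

4 and 0

For ¬◇¬◇¬p:
s: ◇¬◇¬p is F. ✓
t: ◇¬◇¬p is F. ✓
u: ◇¬◇¬p is F. ✓
v: ◇¬◇¬p is F. ✓
— 4 worlds.
For ◇□¬p → p:
s: ◇□¬p is T, p is F. ✗
t: ◇□¬p is T, p is F. ✗
u: ◇□¬p is T, p is F. ✗
v: ◇□¬p is T, p is F. ✗
— 0 worlds.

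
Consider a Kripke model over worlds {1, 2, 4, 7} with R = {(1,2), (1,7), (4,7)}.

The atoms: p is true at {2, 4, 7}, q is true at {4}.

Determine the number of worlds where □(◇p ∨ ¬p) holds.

2

1: successors {2, 7}; ◇p ∨ ¬p there: 2:F, 7:F. ✗
2: no successors, so □(◇p ∨ ¬p) holds vacuously. ✓
4: successors {7}; ◇p ∨ ¬p there: 7:F. ✗
7: no successors, so □(◇p ∨ ¬p) holds vacuously. ✓
Satisfying worlds: {2, 7}.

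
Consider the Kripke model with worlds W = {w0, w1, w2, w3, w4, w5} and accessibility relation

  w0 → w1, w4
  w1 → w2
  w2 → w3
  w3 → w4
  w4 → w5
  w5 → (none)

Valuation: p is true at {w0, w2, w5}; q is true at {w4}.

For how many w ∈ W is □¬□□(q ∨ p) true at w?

1

w0: successors {w1, w4}; ¬□□(q ∨ p) there: w1:T, w4:F. ✗
w1: successors {w2}; ¬□□(q ∨ p) there: w2:F. ✗
w2: successors {w3}; ¬□□(q ∨ p) there: w3:F. ✗
w3: successors {w4}; ¬□□(q ∨ p) there: w4:F. ✗
w4: successors {w5}; ¬□□(q ∨ p) there: w5:F. ✗
w5: no successors, so □¬□□(q ∨ p) holds vacuously. ✓
Satisfying worlds: {w5}.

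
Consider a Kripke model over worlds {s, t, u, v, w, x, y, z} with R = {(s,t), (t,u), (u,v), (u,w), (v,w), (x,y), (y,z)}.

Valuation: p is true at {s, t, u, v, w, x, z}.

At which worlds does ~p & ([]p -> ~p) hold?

{y}

s: ~p is F, []p -> ~p is F. ✗
t: ~p is F, []p -> ~p is F. ✗
u: ~p is F, []p -> ~p is F. ✗
v: ~p is F, []p -> ~p is F. ✗
w: ~p is F, []p -> ~p is F. ✗
x: ~p is F, []p -> ~p is T. ✗
y: ~p is T, []p -> ~p is T. ✓
z: ~p is F, []p -> ~p is F. ✗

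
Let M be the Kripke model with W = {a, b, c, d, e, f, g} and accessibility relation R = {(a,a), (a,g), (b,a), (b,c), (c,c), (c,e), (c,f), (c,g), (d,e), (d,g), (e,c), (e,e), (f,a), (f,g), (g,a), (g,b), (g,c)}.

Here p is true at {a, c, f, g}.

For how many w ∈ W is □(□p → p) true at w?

a: successors {a, g}; □p → p there: a:T, g:T. ✓
b: successors {a, c}; □p → p there: a:T, c:T. ✓
c: successors {c, e, f, g}; □p → p there: c:T, e:T, f:T, g:T. ✓
d: successors {e, g}; □p → p there: e:T, g:T. ✓
e: successors {c, e}; □p → p there: c:T, e:T. ✓
f: successors {a, g}; □p → p there: a:T, g:T. ✓
g: successors {a, b, c}; □p → p there: a:T, b:F, c:T. ✗
Satisfying worlds: {a, b, c, d, e, f}.

6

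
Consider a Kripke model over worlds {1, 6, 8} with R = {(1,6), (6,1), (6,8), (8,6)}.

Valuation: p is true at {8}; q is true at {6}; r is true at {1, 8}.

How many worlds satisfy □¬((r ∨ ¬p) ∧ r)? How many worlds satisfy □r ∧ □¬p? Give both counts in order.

2 and 0

For □¬((r ∨ ¬p) ∧ r):
1: successors {6}; ¬((r ∨ ¬p) ∧ r) there: 6:T. ✓
6: successors {1, 8}; ¬((r ∨ ¬p) ∧ r) there: 1:F, 8:F. ✗
8: successors {6}; ¬((r ∨ ¬p) ∧ r) there: 6:T. ✓
— 2 worlds.
For □r ∧ □¬p:
1: □r is F, □¬p is T. ✗
6: □r is T, □¬p is F. ✗
8: □r is F, □¬p is T. ✗
— 0 worlds.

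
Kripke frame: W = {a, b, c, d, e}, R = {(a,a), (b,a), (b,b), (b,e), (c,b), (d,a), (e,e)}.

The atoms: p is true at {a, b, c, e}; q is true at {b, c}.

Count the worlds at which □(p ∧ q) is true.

a: successors {a}; p ∧ q there: a:F. ✗
b: successors {a, b, e}; p ∧ q there: a:F, b:T, e:F. ✗
c: successors {b}; p ∧ q there: b:T. ✓
d: successors {a}; p ∧ q there: a:F. ✗
e: successors {e}; p ∧ q there: e:F. ✗
Satisfying worlds: {c}.

1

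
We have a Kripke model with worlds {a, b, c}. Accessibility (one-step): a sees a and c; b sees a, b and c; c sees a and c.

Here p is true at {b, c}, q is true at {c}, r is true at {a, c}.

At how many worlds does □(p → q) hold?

2

a: successors {a, c}; p → q there: a:T, c:T. ✓
b: successors {a, b, c}; p → q there: a:T, b:F, c:T. ✗
c: successors {a, c}; p → q there: a:T, c:T. ✓
Satisfying worlds: {a, c}.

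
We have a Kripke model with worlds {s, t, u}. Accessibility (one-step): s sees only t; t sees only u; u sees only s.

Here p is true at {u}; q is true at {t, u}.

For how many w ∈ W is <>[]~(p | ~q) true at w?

s: successors {t}; []~(p | ~q) there: t:F. ✗
t: successors {u}; []~(p | ~q) there: u:F. ✗
u: successors {s}; []~(p | ~q) there: s:T. ✓
Satisfying worlds: {u}.

1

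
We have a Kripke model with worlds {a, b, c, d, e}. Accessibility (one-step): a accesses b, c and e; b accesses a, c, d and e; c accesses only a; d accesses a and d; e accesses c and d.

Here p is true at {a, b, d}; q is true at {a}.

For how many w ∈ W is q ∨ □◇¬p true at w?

2

a: q is T, □◇¬p is F. ✓
b: q is F, □◇¬p is F. ✗
c: q is F, □◇¬p is T. ✓
d: q is F, □◇¬p is F. ✗
e: q is F, □◇¬p is F. ✗
Satisfying worlds: {a, c}.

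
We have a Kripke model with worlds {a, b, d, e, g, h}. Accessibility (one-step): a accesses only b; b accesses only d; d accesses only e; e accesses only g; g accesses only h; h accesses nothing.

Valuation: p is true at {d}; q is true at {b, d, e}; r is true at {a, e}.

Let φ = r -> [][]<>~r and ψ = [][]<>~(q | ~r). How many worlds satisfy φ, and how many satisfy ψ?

4 and 2

For r -> [][]<>~r:
a: r is T, [][]<>~r is F. ✗
b: r is F, [][]<>~r is T. ✓
d: r is F, [][]<>~r is T. ✓
e: r is T, [][]<>~r is F. ✗
g: r is F, [][]<>~r is T. ✓
h: r is F, [][]<>~r is T. ✓
— 4 worlds.
For [][]<>~(q | ~r):
a: successors {b}; []<>~(q | ~r) there: b:F. ✗
b: successors {d}; []<>~(q | ~r) there: d:F. ✗
d: successors {e}; []<>~(q | ~r) there: e:F. ✗
e: successors {g}; []<>~(q | ~r) there: g:F. ✗
g: successors {h}; []<>~(q | ~r) there: h:T. ✓
h: no successors, so [][]<>~(q | ~r) holds vacuously. ✓
— 2 worlds.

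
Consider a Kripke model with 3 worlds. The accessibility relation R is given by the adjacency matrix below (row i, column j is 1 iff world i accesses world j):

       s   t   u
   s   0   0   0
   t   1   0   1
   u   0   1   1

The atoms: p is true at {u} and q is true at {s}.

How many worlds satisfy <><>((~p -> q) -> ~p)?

2

s: no successors, so <><>((~p -> q) -> ~p) fails. ✗
t: successors {s, u}; <>((~p -> q) -> ~p) there: s:F, u:T. ✓
u: successors {t, u}; <>((~p -> q) -> ~p) there: t:T, u:T. ✓
Satisfying worlds: {t, u}.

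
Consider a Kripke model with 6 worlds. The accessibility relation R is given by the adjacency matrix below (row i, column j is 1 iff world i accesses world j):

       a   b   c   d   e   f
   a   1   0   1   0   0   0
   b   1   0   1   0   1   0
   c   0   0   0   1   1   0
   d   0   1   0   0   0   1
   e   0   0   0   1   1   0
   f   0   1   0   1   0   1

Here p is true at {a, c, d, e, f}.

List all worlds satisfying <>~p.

a: successors {a, c}; ~p there: a:F, c:F. ✗
b: successors {a, c, e}; ~p there: a:F, c:F, e:F. ✗
c: successors {d, e}; ~p there: d:F, e:F. ✗
d: successors {b, f}; ~p there: b:T, f:F. ✓
e: successors {d, e}; ~p there: d:F, e:F. ✗
f: successors {b, d, f}; ~p there: b:T, d:F, f:F. ✓

{d, f}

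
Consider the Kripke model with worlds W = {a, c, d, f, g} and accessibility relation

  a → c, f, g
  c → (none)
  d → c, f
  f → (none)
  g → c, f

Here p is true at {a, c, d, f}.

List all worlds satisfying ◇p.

a: successors {c, f, g}; p there: c:T, f:T, g:F. ✓
c: no successors, so ◇p fails. ✗
d: successors {c, f}; p there: c:T, f:T. ✓
f: no successors, so ◇p fails. ✗
g: successors {c, f}; p there: c:T, f:T. ✓

{a, d, g}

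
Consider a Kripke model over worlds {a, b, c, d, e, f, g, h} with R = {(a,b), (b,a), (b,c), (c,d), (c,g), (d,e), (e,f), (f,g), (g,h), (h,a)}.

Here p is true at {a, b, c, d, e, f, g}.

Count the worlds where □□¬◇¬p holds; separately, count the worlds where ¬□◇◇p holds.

6 and 1

For □□¬◇¬p:
a: successors {b}; □¬◇¬p there: b:T. ✓
b: successors {a, c}; □¬◇¬p there: a:T, c:F. ✗
c: successors {d, g}; □¬◇¬p there: d:T, g:T. ✓
d: successors {e}; □¬◇¬p there: e:T. ✓
e: successors {f}; □¬◇¬p there: f:F. ✗
f: successors {g}; □¬◇¬p there: g:T. ✓
g: successors {h}; □¬◇¬p there: h:T. ✓
h: successors {a}; □¬◇¬p there: a:T. ✓
— 6 worlds.
For ¬□◇◇p:
a: □◇◇p is T. ✗
b: □◇◇p is T. ✗
c: □◇◇p is T. ✗
d: □◇◇p is T. ✗
e: □◇◇p is F. ✓
f: □◇◇p is T. ✗
g: □◇◇p is T. ✗
h: □◇◇p is T. ✗
— 1 world.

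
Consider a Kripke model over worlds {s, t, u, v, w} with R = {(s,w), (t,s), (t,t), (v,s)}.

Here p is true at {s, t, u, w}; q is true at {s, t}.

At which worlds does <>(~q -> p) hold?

{s, t, v}

s: successors {w}; ~q -> p there: w:T. ✓
t: successors {s, t}; ~q -> p there: s:T, t:T. ✓
u: no successors, so <>(~q -> p) fails. ✗
v: successors {s}; ~q -> p there: s:T. ✓
w: no successors, so <>(~q -> p) fails. ✗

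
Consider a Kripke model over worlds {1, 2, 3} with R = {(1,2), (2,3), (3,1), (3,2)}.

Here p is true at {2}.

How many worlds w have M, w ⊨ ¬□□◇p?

2

1: □□◇p is T. ✗
2: □□◇p is F. ✓
3: □□◇p is F. ✓
Satisfying worlds: {2, 3}.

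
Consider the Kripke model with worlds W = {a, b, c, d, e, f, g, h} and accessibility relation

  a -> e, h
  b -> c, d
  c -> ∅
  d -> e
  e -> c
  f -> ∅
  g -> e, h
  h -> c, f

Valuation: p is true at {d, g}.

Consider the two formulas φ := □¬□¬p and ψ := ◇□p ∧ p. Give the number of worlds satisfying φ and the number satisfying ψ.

2 and 0

For □¬□¬p:
a: successors {e, h}; ¬□¬p there: e:F, h:F. ✗
b: successors {c, d}; ¬□¬p there: c:F, d:F. ✗
c: no successors, so □¬□¬p holds vacuously. ✓
d: successors {e}; ¬□¬p there: e:F. ✗
e: successors {c}; ¬□¬p there: c:F. ✗
f: no successors, so □¬□¬p holds vacuously. ✓
g: successors {e, h}; ¬□¬p there: e:F, h:F. ✗
h: successors {c, f}; ¬□¬p there: c:F, f:F. ✗
— 2 worlds.
For ◇□p ∧ p:
a: ◇□p is F, p is F. ✗
b: ◇□p is T, p is F. ✗
c: ◇□p is F, p is F. ✗
d: ◇□p is F, p is T. ✗
e: ◇□p is T, p is F. ✗
f: ◇□p is F, p is F. ✗
g: ◇□p is F, p is T. ✗
h: ◇□p is T, p is F. ✗
— 0 worlds.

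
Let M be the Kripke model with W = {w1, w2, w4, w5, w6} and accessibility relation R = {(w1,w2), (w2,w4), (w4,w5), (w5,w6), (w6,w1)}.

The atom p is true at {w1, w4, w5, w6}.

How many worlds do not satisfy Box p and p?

2

w1: Box p is F, p is T. ✗
w2: Box p is T, p is F. ✗
w4: Box p is T, p is T. ✓
w5: Box p is T, p is T. ✓
w6: Box p is T, p is T. ✓
Satisfying worlds: {w4, w5, w6}.
So Box p and p fails at the other 2 worlds.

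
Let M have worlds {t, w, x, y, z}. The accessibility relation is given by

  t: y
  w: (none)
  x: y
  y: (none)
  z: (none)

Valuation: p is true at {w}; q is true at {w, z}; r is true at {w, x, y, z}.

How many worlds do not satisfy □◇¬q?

2

t: successors {y}; ◇¬q there: y:F. ✗
w: no successors, so □◇¬q holds vacuously. ✓
x: successors {y}; ◇¬q there: y:F. ✗
y: no successors, so □◇¬q holds vacuously. ✓
z: no successors, so □◇¬q holds vacuously. ✓
Satisfying worlds: {w, y, z}.
So □◇¬q fails at the other 2 worlds.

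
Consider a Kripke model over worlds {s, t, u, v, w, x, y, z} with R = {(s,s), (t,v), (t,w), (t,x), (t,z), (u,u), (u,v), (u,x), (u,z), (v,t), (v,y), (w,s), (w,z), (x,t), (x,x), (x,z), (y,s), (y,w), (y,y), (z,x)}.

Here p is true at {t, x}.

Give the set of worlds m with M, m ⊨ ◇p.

s: successors {s}; p there: s:F. ✗
t: successors {v, w, x, z}; p there: v:F, w:F, x:T, z:F. ✓
u: successors {u, v, x, z}; p there: u:F, v:F, x:T, z:F. ✓
v: successors {t, y}; p there: t:T, y:F. ✓
w: successors {s, z}; p there: s:F, z:F. ✗
x: successors {t, x, z}; p there: t:T, x:T, z:F. ✓
y: successors {s, w, y}; p there: s:F, w:F, y:F. ✗
z: successors {x}; p there: x:T. ✓

{t, u, v, x, z}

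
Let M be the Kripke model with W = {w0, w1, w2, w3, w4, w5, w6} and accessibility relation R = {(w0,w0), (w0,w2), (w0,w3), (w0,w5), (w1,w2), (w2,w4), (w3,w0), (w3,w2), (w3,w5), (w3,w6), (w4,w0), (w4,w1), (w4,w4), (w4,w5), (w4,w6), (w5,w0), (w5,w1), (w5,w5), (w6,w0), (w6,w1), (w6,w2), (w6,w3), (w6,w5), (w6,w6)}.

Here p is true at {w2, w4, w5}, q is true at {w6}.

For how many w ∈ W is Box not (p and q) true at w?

w0: successors {w0, w2, w3, w5}; not (p and q) there: w0:T, w2:T, w3:T, w5:T. ✓
w1: successors {w2}; not (p and q) there: w2:T. ✓
w2: successors {w4}; not (p and q) there: w4:T. ✓
w3: successors {w0, w2, w5, w6}; not (p and q) there: w0:T, w2:T, w5:T, w6:T. ✓
w4: successors {w0, w1, w4, w5, w6}; not (p and q) there: w0:T, w1:T, w4:T, w5:T, w6:T. ✓
w5: successors {w0, w1, w5}; not (p and q) there: w0:T, w1:T, w5:T. ✓
w6: successors {w0, w1, w2, w3, w5, w6}; not (p and q) there: w0:T, w1:T, w2:T, w3:T, w5:T, w6:T. ✓
Satisfying worlds: {w0, w1, w2, w3, w4, w5, w6}.

7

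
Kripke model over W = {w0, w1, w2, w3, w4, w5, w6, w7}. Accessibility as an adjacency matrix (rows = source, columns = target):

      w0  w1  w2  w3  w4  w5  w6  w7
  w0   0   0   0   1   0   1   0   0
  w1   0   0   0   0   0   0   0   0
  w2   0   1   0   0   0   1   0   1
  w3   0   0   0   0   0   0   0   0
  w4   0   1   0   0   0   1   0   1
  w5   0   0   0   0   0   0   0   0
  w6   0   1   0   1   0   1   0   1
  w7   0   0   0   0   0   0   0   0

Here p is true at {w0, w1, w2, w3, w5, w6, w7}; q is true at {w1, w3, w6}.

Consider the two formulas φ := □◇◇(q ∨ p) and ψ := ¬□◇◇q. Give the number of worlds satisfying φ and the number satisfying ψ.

For □◇◇(q ∨ p):
w0: successors {w3, w5}; ◇◇(q ∨ p) there: w3:F, w5:F. ✗
w1: no successors, so □◇◇(q ∨ p) holds vacuously. ✓
w2: successors {w1, w5, w7}; ◇◇(q ∨ p) there: w1:F, w5:F, w7:F. ✗
w3: no successors, so □◇◇(q ∨ p) holds vacuously. ✓
w4: successors {w1, w5, w7}; ◇◇(q ∨ p) there: w1:F, w5:F, w7:F. ✗
w5: no successors, so □◇◇(q ∨ p) holds vacuously. ✓
w6: successors {w1, w3, w5, w7}; ◇◇(q ∨ p) there: w1:F, w3:F, w5:F, w7:F. ✗
w7: no successors, so □◇◇(q ∨ p) holds vacuously. ✓
— 4 worlds.
For ¬□◇◇q:
w0: □◇◇q is F. ✓
w1: □◇◇q is T. ✗
w2: □◇◇q is F. ✓
w3: □◇◇q is T. ✗
w4: □◇◇q is F. ✓
w5: □◇◇q is T. ✗
w6: □◇◇q is F. ✓
w7: □◇◇q is T. ✗
— 4 worlds.

4 and 4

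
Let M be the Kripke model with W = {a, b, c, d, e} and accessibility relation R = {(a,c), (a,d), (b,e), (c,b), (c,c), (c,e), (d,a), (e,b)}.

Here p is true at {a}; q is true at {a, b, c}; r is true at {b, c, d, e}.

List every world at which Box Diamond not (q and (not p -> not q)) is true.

{b, c, d, e}

a: successors {c, d}; Diamond not (q and (not p -> not q)) there: c:T, d:F. ✗
b: successors {e}; Diamond not (q and (not p -> not q)) there: e:T. ✓
c: successors {b, c, e}; Diamond not (q and (not p -> not q)) there: b:T, c:T, e:T. ✓
d: successors {a}; Diamond not (q and (not p -> not q)) there: a:T. ✓
e: successors {b}; Diamond not (q and (not p -> not q)) there: b:T. ✓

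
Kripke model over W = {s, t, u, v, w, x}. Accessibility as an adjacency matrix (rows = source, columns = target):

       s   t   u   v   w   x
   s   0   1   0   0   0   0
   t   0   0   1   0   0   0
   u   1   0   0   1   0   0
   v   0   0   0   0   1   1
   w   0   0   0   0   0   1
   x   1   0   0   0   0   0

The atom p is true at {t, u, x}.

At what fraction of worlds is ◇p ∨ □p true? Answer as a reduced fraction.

2/3

s: ◇p is T, □p is T. ✓
t: ◇p is T, □p is T. ✓
u: ◇p is F, □p is F. ✗
v: ◇p is T, □p is F. ✓
w: ◇p is T, □p is T. ✓
x: ◇p is F, □p is F. ✗
That's 4 of 6 worlds, so 4/6 = 2/3.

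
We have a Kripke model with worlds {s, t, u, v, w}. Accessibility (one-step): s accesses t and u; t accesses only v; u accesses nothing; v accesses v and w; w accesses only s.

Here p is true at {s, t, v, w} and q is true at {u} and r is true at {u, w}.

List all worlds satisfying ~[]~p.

{s, t, v, w}

s: []~p is F. ✓
t: []~p is F. ✓
u: []~p is T. ✗
v: []~p is F. ✓
w: []~p is F. ✓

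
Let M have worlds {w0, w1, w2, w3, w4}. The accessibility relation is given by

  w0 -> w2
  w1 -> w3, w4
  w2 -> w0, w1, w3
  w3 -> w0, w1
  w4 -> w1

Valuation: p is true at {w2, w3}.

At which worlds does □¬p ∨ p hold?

{w2, w3, w4}

w0: □¬p is F, p is F. ✗
w1: □¬p is F, p is F. ✗
w2: □¬p is F, p is T. ✓
w3: □¬p is T, p is T. ✓
w4: □¬p is T, p is F. ✓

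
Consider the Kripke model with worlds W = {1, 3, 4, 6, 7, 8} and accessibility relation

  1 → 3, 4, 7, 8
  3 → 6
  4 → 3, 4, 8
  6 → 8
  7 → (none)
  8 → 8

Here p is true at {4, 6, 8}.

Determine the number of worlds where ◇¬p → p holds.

1: ◇¬p is T, p is F. ✗
3: ◇¬p is F, p is F. ✓
4: ◇¬p is T, p is T. ✓
6: ◇¬p is F, p is T. ✓
7: ◇¬p is F, p is F. ✓
8: ◇¬p is F, p is T. ✓
Satisfying worlds: {3, 4, 6, 7, 8}.

5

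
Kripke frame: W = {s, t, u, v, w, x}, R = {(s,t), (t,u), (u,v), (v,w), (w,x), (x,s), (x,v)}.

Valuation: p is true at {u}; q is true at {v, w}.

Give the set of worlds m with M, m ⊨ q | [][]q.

{t, u, v, w}

s: q is F, [][]q is F. ✗
t: q is F, [][]q is T. ✓
u: q is F, [][]q is T. ✓
v: q is T, [][]q is F. ✓
w: q is T, [][]q is F. ✓
x: q is F, [][]q is F. ✗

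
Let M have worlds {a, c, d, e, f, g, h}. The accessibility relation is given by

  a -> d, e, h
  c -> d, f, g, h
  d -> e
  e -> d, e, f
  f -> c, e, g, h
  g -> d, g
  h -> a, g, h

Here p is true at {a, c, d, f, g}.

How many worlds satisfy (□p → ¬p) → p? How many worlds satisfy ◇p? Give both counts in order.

For (□p → ¬p) → p:
a: □p → ¬p is T, p is T. ✓
c: □p → ¬p is T, p is T. ✓
d: □p → ¬p is T, p is T. ✓
e: □p → ¬p is T, p is F. ✗
f: □p → ¬p is T, p is T. ✓
g: □p → ¬p is F, p is T. ✓
h: □p → ¬p is T, p is F. ✗
— 5 worlds.
For ◇p:
a: successors {d, e, h}; p there: d:T, e:F, h:F. ✓
c: successors {d, f, g, h}; p there: d:T, f:T, g:T, h:F. ✓
d: successors {e}; p there: e:F. ✗
e: successors {d, e, f}; p there: d:T, e:F, f:T. ✓
f: successors {c, e, g, h}; p there: c:T, e:F, g:T, h:F. ✓
g: successors {d, g}; p there: d:T, g:T. ✓
h: successors {a, g, h}; p there: a:T, g:T, h:F. ✓
— 6 worlds.

5 and 6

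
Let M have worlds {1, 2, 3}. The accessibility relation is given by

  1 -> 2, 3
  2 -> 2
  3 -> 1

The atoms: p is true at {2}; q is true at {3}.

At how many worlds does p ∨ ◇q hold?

2

1: p is F, ◇q is T. ✓
2: p is T, ◇q is F. ✓
3: p is F, ◇q is F. ✗
Satisfying worlds: {1, 2}.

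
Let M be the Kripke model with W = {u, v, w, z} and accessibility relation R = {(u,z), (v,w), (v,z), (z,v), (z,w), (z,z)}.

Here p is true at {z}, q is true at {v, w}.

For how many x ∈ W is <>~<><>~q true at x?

2

u: successors {z}; ~<><>~q there: z:F. ✗
v: successors {w, z}; ~<><>~q there: w:T, z:F. ✓
w: no successors, so <>~<><>~q fails. ✗
z: successors {v, w, z}; ~<><>~q there: v:F, w:T, z:F. ✓
Satisfying worlds: {v, z}.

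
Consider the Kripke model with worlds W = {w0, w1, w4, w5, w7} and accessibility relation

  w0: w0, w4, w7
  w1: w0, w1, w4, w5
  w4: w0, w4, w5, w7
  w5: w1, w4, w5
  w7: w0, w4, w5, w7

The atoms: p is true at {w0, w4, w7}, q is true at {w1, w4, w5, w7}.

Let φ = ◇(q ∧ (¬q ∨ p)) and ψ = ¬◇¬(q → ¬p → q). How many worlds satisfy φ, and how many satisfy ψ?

5 and 5

For ◇(q ∧ (¬q ∨ p)):
w0: successors {w0, w4, w7}; q ∧ (¬q ∨ p) there: w0:F, w4:T, w7:T. ✓
w1: successors {w0, w1, w4, w5}; q ∧ (¬q ∨ p) there: w0:F, w1:F, w4:T, w5:F. ✓
w4: successors {w0, w4, w5, w7}; q ∧ (¬q ∨ p) there: w0:F, w4:T, w5:F, w7:T. ✓
w5: successors {w1, w4, w5}; q ∧ (¬q ∨ p) there: w1:F, w4:T, w5:F. ✓
w7: successors {w0, w4, w5, w7}; q ∧ (¬q ∨ p) there: w0:F, w4:T, w5:F, w7:T. ✓
— 5 worlds.
For ¬◇¬(q → ¬p → q):
w0: ◇¬(q → ¬p → q) is F. ✓
w1: ◇¬(q → ¬p → q) is F. ✓
w4: ◇¬(q → ¬p → q) is F. ✓
w5: ◇¬(q → ¬p → q) is F. ✓
w7: ◇¬(q → ¬p → q) is F. ✓
— 5 worlds.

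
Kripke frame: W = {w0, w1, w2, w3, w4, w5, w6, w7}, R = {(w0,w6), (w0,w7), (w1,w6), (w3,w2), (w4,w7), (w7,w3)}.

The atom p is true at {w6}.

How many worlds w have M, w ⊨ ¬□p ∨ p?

5

w0: ¬□p is T, p is F. ✓
w1: ¬□p is F, p is F. ✗
w2: ¬□p is F, p is F. ✗
w3: ¬□p is T, p is F. ✓
w4: ¬□p is T, p is F. ✓
w5: ¬□p is F, p is F. ✗
w6: ¬□p is F, p is T. ✓
w7: ¬□p is T, p is F. ✓
Satisfying worlds: {w0, w3, w4, w6, w7}.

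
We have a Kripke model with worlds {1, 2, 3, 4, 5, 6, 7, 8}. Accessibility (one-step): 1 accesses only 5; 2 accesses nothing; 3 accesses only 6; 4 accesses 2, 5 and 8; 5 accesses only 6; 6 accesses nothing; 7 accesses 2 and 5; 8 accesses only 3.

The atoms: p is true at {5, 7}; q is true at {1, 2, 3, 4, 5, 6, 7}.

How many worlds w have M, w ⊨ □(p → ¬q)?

1: successors {5}; p → ¬q there: 5:F. ✗
2: no successors, so □(p → ¬q) holds vacuously. ✓
3: successors {6}; p → ¬q there: 6:T. ✓
4: successors {2, 5, 8}; p → ¬q there: 2:T, 5:F, 8:T. ✗
5: successors {6}; p → ¬q there: 6:T. ✓
6: no successors, so □(p → ¬q) holds vacuously. ✓
7: successors {2, 5}; p → ¬q there: 2:T, 5:F. ✗
8: successors {3}; p → ¬q there: 3:T. ✓
Satisfying worlds: {2, 3, 5, 6, 8}.

5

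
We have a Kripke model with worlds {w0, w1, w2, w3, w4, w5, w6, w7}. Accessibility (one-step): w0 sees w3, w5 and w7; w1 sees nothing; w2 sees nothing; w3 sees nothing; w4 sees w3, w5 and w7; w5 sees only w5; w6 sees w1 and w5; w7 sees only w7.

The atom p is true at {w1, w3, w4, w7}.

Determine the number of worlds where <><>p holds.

3

w0: successors {w3, w5, w7}; <>p there: w3:F, w5:F, w7:T. ✓
w1: no successors, so <><>p fails. ✗
w2: no successors, so <><>p fails. ✗
w3: no successors, so <><>p fails. ✗
w4: successors {w3, w5, w7}; <>p there: w3:F, w5:F, w7:T. ✓
w5: successors {w5}; <>p there: w5:F. ✗
w6: successors {w1, w5}; <>p there: w1:F, w5:F. ✗
w7: successors {w7}; <>p there: w7:T. ✓
Satisfying worlds: {w0, w4, w7}.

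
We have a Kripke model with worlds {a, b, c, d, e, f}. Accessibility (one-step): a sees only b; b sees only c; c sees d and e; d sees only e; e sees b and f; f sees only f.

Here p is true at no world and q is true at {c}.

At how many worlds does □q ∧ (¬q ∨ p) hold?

1

a: □q is F, ¬q ∨ p is T. ✗
b: □q is T, ¬q ∨ p is T. ✓
c: □q is F, ¬q ∨ p is F. ✗
d: □q is F, ¬q ∨ p is T. ✗
e: □q is F, ¬q ∨ p is T. ✗
f: □q is F, ¬q ∨ p is T. ✗
Satisfying worlds: {b}.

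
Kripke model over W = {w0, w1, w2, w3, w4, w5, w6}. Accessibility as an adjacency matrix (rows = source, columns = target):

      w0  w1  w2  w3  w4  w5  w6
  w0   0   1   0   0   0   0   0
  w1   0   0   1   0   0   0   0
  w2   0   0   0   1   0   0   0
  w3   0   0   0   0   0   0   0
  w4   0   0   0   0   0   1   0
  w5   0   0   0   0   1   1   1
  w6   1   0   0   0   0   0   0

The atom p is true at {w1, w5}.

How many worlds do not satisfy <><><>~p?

3

w0: successors {w1}; <><>~p there: w1:T. ✓
w1: successors {w2}; <><>~p there: w2:F. ✗
w2: successors {w3}; <><>~p there: w3:F. ✗
w3: no successors, so <><><>~p fails. ✗
w4: successors {w5}; <><>~p there: w5:T. ✓
w5: successors {w4, w5, w6}; <><>~p there: w4:T, w5:T, w6:F. ✓
w6: successors {w0}; <><>~p there: w0:T. ✓
Satisfying worlds: {w0, w4, w5, w6}.
So <><><>~p fails at the other 3 worlds.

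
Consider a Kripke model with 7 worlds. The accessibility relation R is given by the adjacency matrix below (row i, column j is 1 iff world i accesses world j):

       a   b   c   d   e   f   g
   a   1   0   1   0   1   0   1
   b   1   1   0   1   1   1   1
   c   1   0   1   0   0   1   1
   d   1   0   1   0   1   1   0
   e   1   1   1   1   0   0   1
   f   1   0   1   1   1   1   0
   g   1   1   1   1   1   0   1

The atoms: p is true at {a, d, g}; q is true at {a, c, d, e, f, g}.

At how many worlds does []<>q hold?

7

a: successors {a, c, e, g}; <>q there: a:T, c:T, e:T, g:T. ✓
b: successors {a, b, d, e, f, g}; <>q there: a:T, b:T, d:T, e:T, f:T, g:T. ✓
c: successors {a, c, f, g}; <>q there: a:T, c:T, f:T, g:T. ✓
d: successors {a, c, e, f}; <>q there: a:T, c:T, e:T, f:T. ✓
e: successors {a, b, c, d, g}; <>q there: a:T, b:T, c:T, d:T, g:T. ✓
f: successors {a, c, d, e, f}; <>q there: a:T, c:T, d:T, e:T, f:T. ✓
g: successors {a, b, c, d, e, g}; <>q there: a:T, b:T, c:T, d:T, e:T, g:T. ✓
Satisfying worlds: {a, b, c, d, e, f, g}.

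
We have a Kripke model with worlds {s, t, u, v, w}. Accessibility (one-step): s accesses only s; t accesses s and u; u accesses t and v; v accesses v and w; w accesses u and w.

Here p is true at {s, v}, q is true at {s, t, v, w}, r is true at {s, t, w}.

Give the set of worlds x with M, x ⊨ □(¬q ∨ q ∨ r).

{s, t, u, v, w}

s: successors {s}; ¬q ∨ q ∨ r there: s:T. ✓
t: successors {s, u}; ¬q ∨ q ∨ r there: s:T, u:T. ✓
u: successors {t, v}; ¬q ∨ q ∨ r there: t:T, v:T. ✓
v: successors {v, w}; ¬q ∨ q ∨ r there: v:T, w:T. ✓
w: successors {u, w}; ¬q ∨ q ∨ r there: u:T, w:T. ✓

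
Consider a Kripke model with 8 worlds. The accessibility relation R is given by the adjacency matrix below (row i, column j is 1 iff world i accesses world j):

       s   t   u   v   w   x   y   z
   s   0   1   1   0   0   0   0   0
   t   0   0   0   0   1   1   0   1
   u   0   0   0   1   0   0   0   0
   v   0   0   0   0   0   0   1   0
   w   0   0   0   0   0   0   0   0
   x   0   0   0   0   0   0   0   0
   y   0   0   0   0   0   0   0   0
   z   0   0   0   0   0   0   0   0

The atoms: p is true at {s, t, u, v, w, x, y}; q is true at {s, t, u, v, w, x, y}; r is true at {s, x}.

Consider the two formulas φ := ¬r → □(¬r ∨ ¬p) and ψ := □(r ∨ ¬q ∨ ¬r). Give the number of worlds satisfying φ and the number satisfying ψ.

For ¬r → □(¬r ∨ ¬p):
s: ¬r is F, □(¬r ∨ ¬p) is T. ✓
t: ¬r is T, □(¬r ∨ ¬p) is F. ✗
u: ¬r is T, □(¬r ∨ ¬p) is T. ✓
v: ¬r is T, □(¬r ∨ ¬p) is T. ✓
w: ¬r is T, □(¬r ∨ ¬p) is T. ✓
x: ¬r is F, □(¬r ∨ ¬p) is T. ✓
y: ¬r is T, □(¬r ∨ ¬p) is T. ✓
z: ¬r is T, □(¬r ∨ ¬p) is T. ✓
— 7 worlds.
For □(r ∨ ¬q ∨ ¬r):
s: successors {t, u}; r ∨ ¬q ∨ ¬r there: t:T, u:T. ✓
t: successors {w, x, z}; r ∨ ¬q ∨ ¬r there: w:T, x:T, z:T. ✓
u: successors {v}; r ∨ ¬q ∨ ¬r there: v:T. ✓
v: successors {y}; r ∨ ¬q ∨ ¬r there: y:T. ✓
w: no successors, so □(r ∨ ¬q ∨ ¬r) holds vacuously. ✓
x: no successors, so □(r ∨ ¬q ∨ ¬r) holds vacuously. ✓
y: no successors, so □(r ∨ ¬q ∨ ¬r) holds vacuously. ✓
z: no successors, so □(r ∨ ¬q ∨ ¬r) holds vacuously. ✓
— 8 worlds.

7 and 8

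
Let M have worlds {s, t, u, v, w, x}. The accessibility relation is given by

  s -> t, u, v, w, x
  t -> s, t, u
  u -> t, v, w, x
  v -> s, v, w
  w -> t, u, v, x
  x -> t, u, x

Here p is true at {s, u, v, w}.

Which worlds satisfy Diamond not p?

s: successors {t, u, v, w, x}; not p there: t:T, u:F, v:F, w:F, x:T. ✓
t: successors {s, t, u}; not p there: s:F, t:T, u:F. ✓
u: successors {t, v, w, x}; not p there: t:T, v:F, w:F, x:T. ✓
v: successors {s, v, w}; not p there: s:F, v:F, w:F. ✗
w: successors {t, u, v, x}; not p there: t:T, u:F, v:F, x:T. ✓
x: successors {t, u, x}; not p there: t:T, u:F, x:T. ✓

{s, t, u, w, x}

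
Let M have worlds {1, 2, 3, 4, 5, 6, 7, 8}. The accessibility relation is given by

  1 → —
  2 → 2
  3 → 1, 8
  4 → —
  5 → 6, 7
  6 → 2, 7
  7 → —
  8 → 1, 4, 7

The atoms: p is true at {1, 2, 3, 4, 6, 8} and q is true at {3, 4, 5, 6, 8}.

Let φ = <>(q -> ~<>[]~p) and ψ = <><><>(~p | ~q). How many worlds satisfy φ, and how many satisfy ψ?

For <>(q -> ~<>[]~p):
1: no successors, so <>(q -> ~<>[]~p) fails. ✗
2: successors {2}; q -> ~<>[]~p there: 2:T. ✓
3: successors {1, 8}; q -> ~<>[]~p there: 1:T, 8:F. ✓
4: no successors, so <>(q -> ~<>[]~p) fails. ✗
5: successors {6, 7}; q -> ~<>[]~p there: 6:F, 7:T. ✓
6: successors {2, 7}; q -> ~<>[]~p there: 2:T, 7:T. ✓
7: no successors, so <>(q -> ~<>[]~p) fails. ✗
8: successors {1, 4, 7}; q -> ~<>[]~p there: 1:T, 4:T, 7:T. ✓
— 5 worlds.
For <><><>(~p | ~q):
1: no successors, so <><><>(~p | ~q) fails. ✗
2: successors {2}; <><>(~p | ~q) there: 2:T. ✓
3: successors {1, 8}; <><>(~p | ~q) there: 1:F, 8:F. ✗
4: no successors, so <><><>(~p | ~q) fails. ✗
5: successors {6, 7}; <><>(~p | ~q) there: 6:T, 7:F. ✓
6: successors {2, 7}; <><>(~p | ~q) there: 2:T, 7:F. ✓
7: no successors, so <><><>(~p | ~q) fails. ✗
8: successors {1, 4, 7}; <><>(~p | ~q) there: 1:F, 4:F, 7:F. ✗
— 3 worlds.

5 and 3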